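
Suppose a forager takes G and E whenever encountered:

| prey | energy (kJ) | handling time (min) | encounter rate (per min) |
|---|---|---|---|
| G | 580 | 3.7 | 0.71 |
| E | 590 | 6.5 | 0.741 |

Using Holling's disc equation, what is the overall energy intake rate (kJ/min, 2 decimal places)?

R = (0.71×580 + 0.741×590) / (1 + 0.71×3.7 + 0.741×6.5) = 849/8.444 = 100.5 kJ/min.

100.55 kJ/min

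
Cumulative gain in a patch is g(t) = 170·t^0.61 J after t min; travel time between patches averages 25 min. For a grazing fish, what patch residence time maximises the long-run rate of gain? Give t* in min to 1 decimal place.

39.1 min

By the marginal value theorem, leave when the instantaneous gain rate g'(t) equals the habitat-wide average g(t)/(T + t).
g'(t) = 0.61·170·t^-0.39. Setting 0.61·170·t^-0.39 = 170·t^0.61/(25+t) gives 0.61(25+t) = t, so 0.39·t = 0.61×25.
t* = 0.61×25/0.39 = 39.1 min.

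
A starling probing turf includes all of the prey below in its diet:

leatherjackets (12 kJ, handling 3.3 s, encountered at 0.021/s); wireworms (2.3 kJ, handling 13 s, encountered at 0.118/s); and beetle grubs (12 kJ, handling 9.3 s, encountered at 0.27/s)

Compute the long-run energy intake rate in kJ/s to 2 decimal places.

0.74 kJ/s

R = Σλ_iE_i / (1 + Σλ_ih_i)
Numerator: 0.021×12 + 0.118×2.3 + 0.27×12 = 3.763
Denominator: 1 + 0.021×3.3 + 0.118×13 + 0.27×9.3 = 5.114
R = 3.763/5.114 = 0.7359 kJ/s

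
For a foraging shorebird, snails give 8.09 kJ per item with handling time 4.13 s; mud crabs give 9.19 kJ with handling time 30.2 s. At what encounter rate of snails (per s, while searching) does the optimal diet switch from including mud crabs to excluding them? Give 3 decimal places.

0.045 per s

Drop mud crabs once their profitability E₂/h₂ falls below the rate achievable on snails alone: E₂/h₂ = λE₁/(1 + λh₁).
Solve for λ: λE₁h₂ = E₂(1 + λh₁) → λ(E₁h₂ − E₂h₁) = E₂ → λ = E₂/(E₁h₂ − E₂h₁).
λ = 9.19/(8.09×30.2 − 9.19×4.13) = 9.19/206.4 = 0.04453 per s.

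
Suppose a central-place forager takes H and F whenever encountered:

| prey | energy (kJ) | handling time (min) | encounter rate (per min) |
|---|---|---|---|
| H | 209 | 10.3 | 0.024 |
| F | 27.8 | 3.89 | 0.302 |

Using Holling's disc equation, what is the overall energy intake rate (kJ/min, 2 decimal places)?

R = Σλ_iE_i / (1 + Σλ_ih_i)
Numerator: 0.024×209 + 0.302×27.8 = 13.41
Denominator: 1 + 0.024×10.3 + 0.302×3.89 = 2.422
R = 13.41/2.422 = 5.537 kJ/min

5.54 kJ/min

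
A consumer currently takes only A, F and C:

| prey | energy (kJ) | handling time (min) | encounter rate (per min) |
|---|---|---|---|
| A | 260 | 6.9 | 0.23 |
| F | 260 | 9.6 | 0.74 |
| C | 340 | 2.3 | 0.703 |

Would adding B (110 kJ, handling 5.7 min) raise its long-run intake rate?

No

On A, F and C alone, R = ΣλE/(1+Σλh) = 491.2/11.31 = 43.44 kJ/min.
B: E/h = 110/5.7 = 19.3 kJ/min.
Since 19.3 < R, time spent handling B is better spent searching.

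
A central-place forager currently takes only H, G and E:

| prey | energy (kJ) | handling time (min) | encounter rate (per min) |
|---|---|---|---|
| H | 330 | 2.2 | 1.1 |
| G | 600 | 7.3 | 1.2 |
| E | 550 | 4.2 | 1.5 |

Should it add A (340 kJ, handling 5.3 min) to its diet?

No

Intake rate on the current diet: R = (1.1×330 + 1.2×600 + 1.5×550) / (1 + 1.1×2.2 + 1.2×7.3 + 1.5×4.2) = 1908/18.48 = 103.2 kJ/min.
A: E/h = 340/5.3 = 64.15 kJ/min.
64.15 < 103.2, so adding A would lower the average — exclude it.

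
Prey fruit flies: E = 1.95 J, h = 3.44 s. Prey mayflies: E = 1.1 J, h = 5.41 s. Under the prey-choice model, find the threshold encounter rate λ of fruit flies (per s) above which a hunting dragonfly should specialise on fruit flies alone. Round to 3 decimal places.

At the threshold, the rate on fruit flies alone equals the profitability of mayflies: λ·1.95/(1 + λ·3.44) = 1.1/5.41 = 0.2033.
Rearranging, λ(1.95 − 0.2033×3.44) = 0.2033, so λ = 0.2033/1.251 = 0.1626 per s.

0.163 per s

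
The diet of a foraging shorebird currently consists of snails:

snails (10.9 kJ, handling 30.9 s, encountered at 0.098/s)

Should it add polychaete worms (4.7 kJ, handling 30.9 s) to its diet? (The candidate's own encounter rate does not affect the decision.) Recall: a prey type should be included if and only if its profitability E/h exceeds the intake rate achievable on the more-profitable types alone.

Intake rate on the current diet: R = (0.098×10.9) / (1 + 0.098×30.9) = 1.068/4.028 = 0.2652 kJ/s.
Profitability of polychaete worms: 4.7/30.9 = 0.1521 kJ/s.
Since 0.1521 < R, time spent handling polychaete worms is better spent searching.

No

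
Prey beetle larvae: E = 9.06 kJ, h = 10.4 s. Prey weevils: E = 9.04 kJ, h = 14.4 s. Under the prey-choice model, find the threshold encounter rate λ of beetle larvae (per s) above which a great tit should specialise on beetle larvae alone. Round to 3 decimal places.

0.248 per s

The zero-one rule: include weevils iff E₂/h₂ > λE₁/(1+λh₁). Equality gives the switch point.
λE₁h₂ = E₂ + λE₂h₁ ⇒ λ = E₂/(E₁h₂ − E₂h₁) = 9.04/(130.5 − 94.02) = 0.248 per s.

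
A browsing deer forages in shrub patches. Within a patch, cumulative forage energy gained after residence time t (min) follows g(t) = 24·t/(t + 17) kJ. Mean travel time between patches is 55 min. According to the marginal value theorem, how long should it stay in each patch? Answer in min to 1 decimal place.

Maximise g(t)/(T+t): set derivative to zero → g'(t)(T+t) = g(t).
g'(t) = 24·17/(t + 17)². Setting 24·17/(t+17)² = 24t/[(t+17)(55+t)] gives 17(55+t) = t(t+17), so t² = 17×55 = 935.
t* = √935 = 30.58 min.

30.6 min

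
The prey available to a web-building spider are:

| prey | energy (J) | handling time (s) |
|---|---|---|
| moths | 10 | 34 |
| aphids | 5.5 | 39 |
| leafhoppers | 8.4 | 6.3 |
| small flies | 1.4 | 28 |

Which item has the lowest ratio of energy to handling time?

small flies

Profitability E/h (J/s): moths = 10/34 = 0.294, aphids = 5.5/39 = 0.141, leafhoppers = 8.4/6.3 = 1.33, small flies = 1.4/28 = 0.05.
Ranked: leafhoppers > moths > aphids > small flies.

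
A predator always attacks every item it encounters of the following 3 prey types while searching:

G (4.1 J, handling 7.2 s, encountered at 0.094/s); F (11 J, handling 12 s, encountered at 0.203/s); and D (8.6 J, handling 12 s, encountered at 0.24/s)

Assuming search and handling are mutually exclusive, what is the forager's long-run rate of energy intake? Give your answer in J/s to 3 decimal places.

Energy encountered per unit search time: 0.094×4.1 + 0.203×11 + 0.24×8.6 = 4.682 J/s.
Handling time per unit search time: 0.094×7.2 + 0.203×12 + 0.24×12 = 5.993.
Rate = 4.682/(1 + 5.993) = 0.6696 J/s.

0.670 J/s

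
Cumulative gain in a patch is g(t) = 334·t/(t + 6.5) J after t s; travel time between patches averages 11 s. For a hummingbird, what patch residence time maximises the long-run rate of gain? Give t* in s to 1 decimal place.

8.5 s

Maximise g(t)/(T+t): set derivative to zero → g'(t)(T+t) = g(t).
g'(t) = 334·6.5/(t + 6.5)². Setting 334·6.5/(t+6.5)² = 334t/[(t+6.5)(11+t)] gives 6.5(11+t) = t(t+6.5), so t² = 6.5×11 = 71.5.
t* = √71.5 = 8.456 s.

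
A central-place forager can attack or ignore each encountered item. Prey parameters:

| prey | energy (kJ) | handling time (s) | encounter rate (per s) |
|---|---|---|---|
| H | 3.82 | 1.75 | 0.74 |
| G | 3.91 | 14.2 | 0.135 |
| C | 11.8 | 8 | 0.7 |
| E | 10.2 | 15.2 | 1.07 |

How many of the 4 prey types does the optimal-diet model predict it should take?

Rank by E/h (kJ/s): H 2.18, C 1.48, E 0.671, G 0.275. Include each in turn until the next type's E/h falls below the running intake rate.
Rate on top 1: 1.232. C: 1.48 > 1.232 → include.
Rate on top 2: 1.404. E: 0.671 < 1.404 → exclude; stop.
Optimal diet: H, C — 2 of 4 types.

2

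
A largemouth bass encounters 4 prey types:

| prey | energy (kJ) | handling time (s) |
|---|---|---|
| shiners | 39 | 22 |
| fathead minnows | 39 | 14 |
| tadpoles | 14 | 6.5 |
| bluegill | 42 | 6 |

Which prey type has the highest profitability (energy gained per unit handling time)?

bluegill

Profitability E/h (kJ/s): shiners = 39/22 = 1.77, fathead minnows = 39/14 = 2.79, tadpoles = 14/6.5 = 2.15, bluegill = 42/6 = 7.
Ranked: bluegill > fathead minnows > tadpoles > shiners.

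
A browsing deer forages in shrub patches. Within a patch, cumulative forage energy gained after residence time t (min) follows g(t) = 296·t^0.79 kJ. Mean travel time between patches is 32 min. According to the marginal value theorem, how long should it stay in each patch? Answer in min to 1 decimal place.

120.4 min

By the marginal value theorem, leave when the instantaneous gain rate g'(t) equals the habitat-wide average g(t)/(T + t).
g'(t) = 0.79·296·t^-0.21. Setting 0.79·296·t^-0.21 = 296·t^0.79/(32+t) gives 0.79(32+t) = t, so 0.21·t = 0.79×32.
t* = 0.79×32/0.21 = 120.4 min.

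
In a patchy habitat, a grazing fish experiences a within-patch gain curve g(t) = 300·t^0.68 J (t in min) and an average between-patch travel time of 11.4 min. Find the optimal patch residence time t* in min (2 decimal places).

Optimal t* satisfies g'(t*) = g(t*)/(T + t*).
g'(t) = 0.68·300·t^-0.32. Setting 0.68·300·t^-0.32 = 300·t^0.68/(11.4+t) gives 0.68(11.4+t) = t, so 0.32·t = 0.68×11.4.
t* = 0.68×11.4/0.32 = 24.23 min.

24.23 min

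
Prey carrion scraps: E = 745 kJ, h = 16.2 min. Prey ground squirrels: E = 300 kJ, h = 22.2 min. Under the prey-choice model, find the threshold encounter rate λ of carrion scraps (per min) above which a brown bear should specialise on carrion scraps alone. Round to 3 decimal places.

The zero-one rule: include ground squirrels iff E₂/h₂ > λE₁/(1+λh₁). Equality gives the switch point.
λE₁h₂ = E₂ + λE₂h₁ ⇒ λ = E₂/(E₁h₂ − E₂h₁) = 300/(1.654e+04 − 4860) = 0.02569 per min.

0.026 per min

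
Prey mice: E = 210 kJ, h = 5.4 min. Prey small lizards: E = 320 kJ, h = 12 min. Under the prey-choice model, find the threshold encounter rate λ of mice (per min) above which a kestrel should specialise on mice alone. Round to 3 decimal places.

0.404 per min

The zero-one rule: include small lizards iff E₂/h₂ > λE₁/(1+λh₁). Equality gives the switch point.
λE₁h₂ = E₂ + λE₂h₁ ⇒ λ = E₂/(E₁h₂ − E₂h₁) = 320/(2520 − 1728) = 0.404 per min.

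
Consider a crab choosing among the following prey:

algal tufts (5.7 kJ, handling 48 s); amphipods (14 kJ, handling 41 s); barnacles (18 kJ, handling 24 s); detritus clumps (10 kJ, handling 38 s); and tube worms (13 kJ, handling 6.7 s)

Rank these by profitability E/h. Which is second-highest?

Profitability E/h (kJ/s): algal tufts = 5.7/48 = 0.119, amphipods = 14/41 = 0.341, barnacles = 18/24 = 0.75, detritus clumps = 10/38 = 0.263, tube worms = 13/6.7 = 1.94.
Ranked: tube worms > barnacles > amphipods > detritus clumps > algal tufts.

barnacles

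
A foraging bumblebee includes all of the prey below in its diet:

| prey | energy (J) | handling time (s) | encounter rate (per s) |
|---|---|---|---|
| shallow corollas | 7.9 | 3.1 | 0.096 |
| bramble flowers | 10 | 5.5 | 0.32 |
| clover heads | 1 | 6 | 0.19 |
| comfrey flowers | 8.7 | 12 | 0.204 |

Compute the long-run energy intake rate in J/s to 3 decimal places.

R = (0.096×7.9 + 0.32×10 + 0.19×1 + 0.204×8.7) / (1 + 0.096×3.1 + 0.32×5.5 + 0.19×6 + 0.204×12) = 5.923/6.646 = 0.8913 J/s.

0.891 J/s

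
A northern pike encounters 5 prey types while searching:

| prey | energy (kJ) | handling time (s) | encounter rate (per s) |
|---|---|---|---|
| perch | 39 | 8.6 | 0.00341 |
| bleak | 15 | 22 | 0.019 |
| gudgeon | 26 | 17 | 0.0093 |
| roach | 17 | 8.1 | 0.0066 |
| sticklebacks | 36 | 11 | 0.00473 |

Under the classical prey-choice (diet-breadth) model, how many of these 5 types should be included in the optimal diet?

E/h in descending order: perch 4.53, sticklebacks 3.27, roach 2.1, gudgeon 1.53, bleak 0.682 kJ/s. The optimal diet is the largest prefix of this list for which every included type satisfies E_i/h_i > R on the types above it.
Rate on top 1: 0.1292. sticklebacks: 3.27 > 0.1292 → include.
Rate on top 2: 0.2805. roach: 2.1 > 0.2805 → include.
Rate on top 3: 0.3661. gudgeon: 1.53 > 0.3661 → include.
Rate on top 4: 0.5084. bleak: 0.682 > 0.5084 → include.
Optimal diet: perch, sticklebacks, roach, gudgeon, bleak — 5 of 5 types.

5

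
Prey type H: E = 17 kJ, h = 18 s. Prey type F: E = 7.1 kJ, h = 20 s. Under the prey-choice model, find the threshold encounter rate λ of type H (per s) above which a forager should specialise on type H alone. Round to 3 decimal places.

At the threshold, the rate on type H alone equals the profitability of type F: λ·17/(1 + λ·18) = 7.1/20 = 0.355.
Rearranging, λ(17 − 0.355×18) = 0.355, so λ = 0.355/10.61 = 0.03346 per s.

0.033 per s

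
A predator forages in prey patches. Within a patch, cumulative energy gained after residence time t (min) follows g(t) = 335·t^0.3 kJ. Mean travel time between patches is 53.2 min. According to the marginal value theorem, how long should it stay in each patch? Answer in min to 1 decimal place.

Maximise g(t)/(T+t): set derivative to zero → g'(t)(T+t) = g(t).
g'(t) = 0.3·335·t^-0.7. Setting 0.3·335·t^-0.7 = 335·t^0.3/(53.2+t) gives 0.3(53.2+t) = t, so 0.70·t = 0.3×53.2.
t* = 0.3×53.2/0.70 = 22.8 min.

22.8 min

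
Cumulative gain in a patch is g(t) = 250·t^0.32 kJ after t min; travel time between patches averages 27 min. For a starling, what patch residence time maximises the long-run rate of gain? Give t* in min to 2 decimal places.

By the marginal value theorem, leave when the instantaneous gain rate g'(t) equals the habitat-wide average g(t)/(T + t).
g'(t) = 0.32·250·t^-0.68. Setting 0.32·250·t^-0.68 = 250·t^0.32/(27+t) gives 0.32(27+t) = t, so 0.68·t = 0.32×27.
t* = 0.32×27/0.68 = 12.71 min.

12.71 min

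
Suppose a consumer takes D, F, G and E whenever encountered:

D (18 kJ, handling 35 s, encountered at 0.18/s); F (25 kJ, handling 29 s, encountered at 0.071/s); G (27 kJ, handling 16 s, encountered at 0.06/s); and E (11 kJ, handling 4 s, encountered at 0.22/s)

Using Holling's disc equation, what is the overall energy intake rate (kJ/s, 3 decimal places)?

0.809 kJ/s

R = (0.18×18 + 0.071×25 + 0.06×27 + 0.22×11) / (1 + 0.18×35 + 0.071×29 + 0.06×16 + 0.22×4) = 9.055/11.2 = 0.8086 kJ/s.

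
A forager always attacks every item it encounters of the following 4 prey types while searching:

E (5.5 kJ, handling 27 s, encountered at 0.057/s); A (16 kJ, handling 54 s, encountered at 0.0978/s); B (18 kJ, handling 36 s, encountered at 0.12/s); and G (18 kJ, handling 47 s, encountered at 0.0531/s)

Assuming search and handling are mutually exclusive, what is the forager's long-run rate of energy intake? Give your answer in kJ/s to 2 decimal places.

0.34 kJ/s

Energy encountered per unit search time: 0.057×5.5 + 0.0978×16 + 0.12×18 + 0.0531×18 = 4.994 kJ/s.
Handling time per unit search time: 0.057×27 + 0.0978×54 + 0.12×36 + 0.0531×47 = 13.64.
Rate = 4.994/(1 + 13.64) = 0.3412 kJ/s.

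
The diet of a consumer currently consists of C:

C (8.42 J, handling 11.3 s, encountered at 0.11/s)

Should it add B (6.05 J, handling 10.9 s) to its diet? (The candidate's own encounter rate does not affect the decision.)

Yes

On C alone, R = ΣλE/(1+Σλh) = 0.9262/2.243 = 0.4129 J/s.
B: E/h = 6.05/10.9 = 0.555 J/s.
Since 0.555 > R, including B increases the long-run rate.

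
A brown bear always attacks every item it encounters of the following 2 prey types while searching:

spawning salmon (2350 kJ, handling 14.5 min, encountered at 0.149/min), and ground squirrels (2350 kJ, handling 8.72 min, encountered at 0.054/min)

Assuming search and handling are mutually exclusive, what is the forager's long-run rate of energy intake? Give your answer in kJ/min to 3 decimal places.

131.369 kJ/min

Energy encountered per unit search time: 0.149×2350 + 0.054×2350 = 477 kJ/min.
Handling time per unit search time: 0.149×14.5 + 0.054×8.72 = 2.631.
Rate = 477/(1 + 2.631) = 131.4 kJ/min.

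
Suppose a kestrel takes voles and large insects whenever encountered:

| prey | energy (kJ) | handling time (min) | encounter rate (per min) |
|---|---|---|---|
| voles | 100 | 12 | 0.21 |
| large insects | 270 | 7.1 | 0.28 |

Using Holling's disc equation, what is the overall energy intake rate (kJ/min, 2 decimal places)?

R = Σλ_iE_i / (1 + Σλ_ih_i)
Numerator: 0.21×100 + 0.28×270 = 96.6
Denominator: 1 + 0.21×12 + 0.28×7.1 = 5.508
R = 96.6/5.508 = 17.54 kJ/min

17.54 kJ/min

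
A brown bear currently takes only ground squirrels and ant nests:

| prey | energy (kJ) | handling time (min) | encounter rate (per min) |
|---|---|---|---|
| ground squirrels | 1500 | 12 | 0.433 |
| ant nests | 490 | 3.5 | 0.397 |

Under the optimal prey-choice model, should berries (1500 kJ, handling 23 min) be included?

Current rate: (0.433×1500 + 0.397×490)/(1 + 0.433×12 + 0.397×3.5) = 111.3 kJ/min.
berries: E/h = 1500/23 = 65.22 kJ/min.
65.22 < 111.3, so adding berries would lower the average — exclude it.

No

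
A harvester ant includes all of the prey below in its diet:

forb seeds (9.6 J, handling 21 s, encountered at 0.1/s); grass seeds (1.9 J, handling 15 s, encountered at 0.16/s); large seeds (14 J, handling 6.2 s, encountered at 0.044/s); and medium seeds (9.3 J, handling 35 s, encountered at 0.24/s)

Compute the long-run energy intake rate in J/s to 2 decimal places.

0.29 J/s

R = Σλ_iE_i / (1 + Σλ_ih_i)
Numerator: 0.1×9.6 + 0.16×1.9 + 0.044×14 + 0.24×9.3 = 4.112
Denominator: 1 + 0.1×21 + 0.16×15 + 0.044×6.2 + 0.24×35 = 14.17
R = 4.112/14.17 = 0.2901 J/s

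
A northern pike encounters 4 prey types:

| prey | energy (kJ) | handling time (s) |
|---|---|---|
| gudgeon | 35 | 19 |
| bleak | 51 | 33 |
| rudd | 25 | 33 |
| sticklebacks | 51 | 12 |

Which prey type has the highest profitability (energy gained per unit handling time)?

sticklebacks

In descending order of E/h:
sticklebacks: 51/12 = 4.25 kJ/s
gudgeon: 35/19 = 1.84 kJ/s
bleak: 51/33 = 1.55 kJ/s
rudd: 25/33 = 0.758 kJ/s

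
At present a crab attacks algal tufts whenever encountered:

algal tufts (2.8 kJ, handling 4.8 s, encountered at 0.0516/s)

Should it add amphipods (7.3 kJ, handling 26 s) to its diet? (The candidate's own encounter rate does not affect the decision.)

On algal tufts alone, R = ΣλE/(1+Σλh) = 0.1445/1.248 = 0.1158 kJ/s.
Profitability of amphipods: 7.3/26 = 0.2808 kJ/s.
Since 0.2808 > R, including amphipods increases the long-run rate.

Yes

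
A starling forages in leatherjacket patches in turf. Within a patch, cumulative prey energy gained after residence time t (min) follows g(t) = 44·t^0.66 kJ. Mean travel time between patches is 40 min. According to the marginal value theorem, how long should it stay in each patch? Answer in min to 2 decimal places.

77.65 min

By the marginal value theorem, leave when the instantaneous gain rate g'(t) equals the habitat-wide average g(t)/(T + t).
g'(t) = 0.66·44·t^-0.34. Setting 0.66·44·t^-0.34 = 44·t^0.66/(40+t) gives 0.66(40+t) = t, so 0.34·t = 0.66×40.
t* = 0.66×40/0.34 = 77.65 min.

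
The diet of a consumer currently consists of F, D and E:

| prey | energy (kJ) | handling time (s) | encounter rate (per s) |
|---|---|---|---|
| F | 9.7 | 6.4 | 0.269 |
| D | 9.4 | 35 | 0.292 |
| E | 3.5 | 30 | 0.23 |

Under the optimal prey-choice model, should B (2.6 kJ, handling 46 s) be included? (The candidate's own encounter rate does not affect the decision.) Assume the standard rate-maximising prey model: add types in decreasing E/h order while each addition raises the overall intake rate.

No

Current rate: (0.269×9.7 + 0.292×9.4 + 0.23×3.5)/(1 + 0.269×6.4 + 0.292×35 + 0.23×30) = 0.3104 kJ/s.
Profitability of B: 2.6/46 = 0.05652 kJ/s.
Since 0.05652 < R, time spent handling B is better spent searching.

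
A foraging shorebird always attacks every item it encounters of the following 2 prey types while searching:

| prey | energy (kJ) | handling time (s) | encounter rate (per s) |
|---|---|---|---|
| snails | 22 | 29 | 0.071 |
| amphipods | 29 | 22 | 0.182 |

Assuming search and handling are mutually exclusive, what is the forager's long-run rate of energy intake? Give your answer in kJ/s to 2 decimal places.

R = (0.071×22 + 0.182×29) / (1 + 0.071×29 + 0.182×22) = 6.84/7.063 = 0.9684 kJ/s.

0.97 kJ/s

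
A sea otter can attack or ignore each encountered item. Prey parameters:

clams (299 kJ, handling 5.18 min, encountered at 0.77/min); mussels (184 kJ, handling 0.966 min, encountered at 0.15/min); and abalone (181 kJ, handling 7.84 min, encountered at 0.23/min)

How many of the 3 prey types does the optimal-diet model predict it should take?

E/h in descending order: mussels 190, clams 57.7, abalone 23.1 kJ/min. The optimal diet is the largest prefix of this list for which every included type satisfies E_i/h_i > R on the types above it.
Rate on top 1: 24.11. clams: 57.7 > 24.11 → include.
Rate on top 2: 50.22. abalone: 23.1 < 50.22 → exclude; stop.
Optimal diet: mussels, clams — 2 of 3 types.

2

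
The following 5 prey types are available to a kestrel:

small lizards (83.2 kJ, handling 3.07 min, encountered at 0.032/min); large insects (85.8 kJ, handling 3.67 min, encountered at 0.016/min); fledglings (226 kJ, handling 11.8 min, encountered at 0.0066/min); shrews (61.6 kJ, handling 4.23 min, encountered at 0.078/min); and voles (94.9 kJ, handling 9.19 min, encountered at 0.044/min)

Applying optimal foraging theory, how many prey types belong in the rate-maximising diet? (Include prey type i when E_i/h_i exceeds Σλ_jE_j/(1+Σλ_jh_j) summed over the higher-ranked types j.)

Rank by E/h (kJ/min): small lizards 27.1, large insects 23.4, fledglings 19.2, shrews 14.6, voles 10.3. Include each in turn until the next type's E/h falls below the running intake rate.
Rate on top 1: 2.424. large insects: 23.4 > 2.424 → include.
Rate on top 2: 3.488. fledglings: 19.2 > 3.488 → include.
Rate on top 3: 4.476. shrews: 14.6 > 4.476 → include.
Rate on top 4: 6.603. voles: 10.3 > 6.603 → include.
Optimal diet: small lizards, large insects, fledglings, shrews, voles — 5 of 5 types.

5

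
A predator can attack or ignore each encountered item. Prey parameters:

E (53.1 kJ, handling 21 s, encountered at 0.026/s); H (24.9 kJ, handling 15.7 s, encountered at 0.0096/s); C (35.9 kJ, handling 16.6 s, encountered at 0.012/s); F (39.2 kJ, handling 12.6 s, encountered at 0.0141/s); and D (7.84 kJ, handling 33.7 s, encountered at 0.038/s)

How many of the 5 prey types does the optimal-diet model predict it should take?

Rank by E/h (kJ/s): F 3.11, E 2.53, C 2.16, H 1.59, D 0.233. Include each in turn until the next type's E/h falls below the running intake rate.
Rate on top 1: 0.4693. E: 2.53 > 0.4693 → include.
Rate on top 2: 1.122. C: 2.16 > 1.122 → include.
Rate on top 3: 1.229. H: 1.59 > 1.229 → include.
Rate on top 4: 1.255. D: 0.233 < 1.255 → exclude; stop.
Optimal diet: F, E, C, H — 4 of 5 types.

4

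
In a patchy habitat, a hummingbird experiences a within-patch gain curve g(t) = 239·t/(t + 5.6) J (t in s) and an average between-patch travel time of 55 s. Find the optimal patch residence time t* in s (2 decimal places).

Optimal t* satisfies g'(t*) = g(t*)/(T + t*).
g'(t) = 239·5.6/(t + 5.6)². Setting 239·5.6/(t+5.6)² = 239t/[(t+5.6)(55+t)] gives 5.6(55+t) = t(t+5.6), so t² = 5.6×55 = 308.
t* = √308 = 17.55 s.

17.55 s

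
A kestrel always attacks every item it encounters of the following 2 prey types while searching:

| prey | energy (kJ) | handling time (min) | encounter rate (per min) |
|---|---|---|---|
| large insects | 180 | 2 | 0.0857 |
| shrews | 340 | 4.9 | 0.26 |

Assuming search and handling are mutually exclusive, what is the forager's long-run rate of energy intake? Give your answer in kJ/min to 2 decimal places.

42.46 kJ/min

R = (0.0857×180 + 0.26×340) / (1 + 0.0857×2 + 0.26×4.9) = 103.8/2.445 = 42.46 kJ/min.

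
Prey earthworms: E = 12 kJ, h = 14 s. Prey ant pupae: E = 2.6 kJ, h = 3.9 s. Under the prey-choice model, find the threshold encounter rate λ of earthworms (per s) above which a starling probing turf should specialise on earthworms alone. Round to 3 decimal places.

0.250 per s

The zero-one rule: include ant pupae iff E₂/h₂ > λE₁/(1+λh₁). Equality gives the switch point.
λE₁h₂ = E₂ + λE₂h₁ ⇒ λ = E₂/(E₁h₂ − E₂h₁) = 2.6/(46.8 − 36.4) = 0.25 per s.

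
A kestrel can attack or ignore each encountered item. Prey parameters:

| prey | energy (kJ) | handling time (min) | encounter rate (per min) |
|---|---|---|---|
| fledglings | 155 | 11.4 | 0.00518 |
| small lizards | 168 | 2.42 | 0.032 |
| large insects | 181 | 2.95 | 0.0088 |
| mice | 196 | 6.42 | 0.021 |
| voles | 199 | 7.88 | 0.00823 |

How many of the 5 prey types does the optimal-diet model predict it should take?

E/h in descending order: small lizards 69.4, large insects 61.4, mice 30.5, voles 25.3, fledglings 13.6 kJ/min. The optimal diet is the largest prefix of this list for which every included type satisfies E_i/h_i > R on the types above it.
Rate on top 1: 4.99. large insects: 61.4 > 4.99 → include.
Rate on top 2: 6.316. mice: 30.5 > 6.316 → include.
Rate on top 3: 8.952. voles: 25.3 > 8.952 → include.
Rate on top 4: 9.764. fledglings: 13.6 > 9.764 → include.
Optimal diet: small lizards, large insects, mice, voles, fledglings — 5 of 5 types.

5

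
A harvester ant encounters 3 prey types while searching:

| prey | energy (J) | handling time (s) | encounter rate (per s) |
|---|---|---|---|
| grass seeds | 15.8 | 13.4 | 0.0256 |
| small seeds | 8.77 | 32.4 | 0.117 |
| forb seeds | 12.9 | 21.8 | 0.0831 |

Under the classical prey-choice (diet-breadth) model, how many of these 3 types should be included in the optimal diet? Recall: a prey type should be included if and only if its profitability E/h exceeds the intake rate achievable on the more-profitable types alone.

2

E/h in descending order: grass seeds 1.18, forb seeds 0.592, small seeds 0.271 J/s. The optimal diet is the largest prefix of this list for which every included type satisfies E_i/h_i > R on the types above it.
Rate on top 1: 0.3012. forb seeds: 0.592 > 0.3012 → include.
Rate on top 2: 0.468. small seeds: 0.271 < 0.468 → exclude; stop.
Optimal diet: grass seeds, forb seeds — 2 of 3 types.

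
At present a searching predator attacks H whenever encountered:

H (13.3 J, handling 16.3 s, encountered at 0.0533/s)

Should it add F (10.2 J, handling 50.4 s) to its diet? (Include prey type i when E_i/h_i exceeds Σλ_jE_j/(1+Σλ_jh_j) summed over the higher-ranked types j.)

Current rate: (0.0533×13.3)/(1 + 0.0533×16.3) = 0.3793 J/s.
F: E/h = 10.2/50.4 = 0.2024 J/s.
Since 0.2024 < R, time spent handling F is better spent searching.

No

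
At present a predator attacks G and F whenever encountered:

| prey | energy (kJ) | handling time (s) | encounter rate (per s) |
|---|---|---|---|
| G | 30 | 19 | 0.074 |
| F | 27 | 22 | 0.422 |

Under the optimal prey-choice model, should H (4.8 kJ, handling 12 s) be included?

No

On G and F alone, R = ΣλE/(1+Σλh) = 13.61/11.69 = 1.165 kJ/s.
Profitability of H: 4.8/12 = 0.4 kJ/s.
0.4 < 1.165, so adding H would lower the average — exclude it.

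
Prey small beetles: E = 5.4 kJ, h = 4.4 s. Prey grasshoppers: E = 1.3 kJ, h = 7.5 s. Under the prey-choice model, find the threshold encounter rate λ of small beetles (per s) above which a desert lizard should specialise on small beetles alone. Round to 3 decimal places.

0.037 per s

Drop grasshoppers once their profitability E₂/h₂ falls below the rate achievable on small beetles alone: E₂/h₂ = λE₁/(1 + λh₁).
Solve for λ: λE₁h₂ = E₂(1 + λh₁) → λ(E₁h₂ − E₂h₁) = E₂ → λ = E₂/(E₁h₂ − E₂h₁).
λ = 1.3/(5.4×7.5 − 1.3×4.4) = 1.3/34.78 = 0.03738 per s.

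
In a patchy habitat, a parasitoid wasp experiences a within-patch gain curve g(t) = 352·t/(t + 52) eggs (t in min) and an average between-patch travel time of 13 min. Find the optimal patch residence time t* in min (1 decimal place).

26.0 min

Maximise g(t)/(T+t): set derivative to zero → g'(t)(T+t) = g(t).
g'(t) = 352·52/(t + 52)². Setting 352·52/(t+52)² = 352t/[(t+52)(13+t)] gives 52(13+t) = t(t+52), so t² = 52×13 = 676.
t* = √676 = 26 min.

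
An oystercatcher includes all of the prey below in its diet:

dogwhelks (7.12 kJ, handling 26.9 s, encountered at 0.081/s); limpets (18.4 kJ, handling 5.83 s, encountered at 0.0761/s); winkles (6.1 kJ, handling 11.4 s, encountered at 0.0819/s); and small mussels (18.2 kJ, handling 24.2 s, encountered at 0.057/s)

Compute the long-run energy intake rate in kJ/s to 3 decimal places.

0.592 kJ/s

R = (0.081×7.12 + 0.0761×18.4 + 0.0819×6.1 + 0.057×18.2) / (1 + 0.081×26.9 + 0.0761×5.83 + 0.0819×11.4 + 0.057×24.2) = 3.514/5.936 = 0.592 kJ/s.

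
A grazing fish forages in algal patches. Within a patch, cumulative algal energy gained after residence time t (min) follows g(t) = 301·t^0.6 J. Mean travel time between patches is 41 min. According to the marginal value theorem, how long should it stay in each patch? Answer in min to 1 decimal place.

By the marginal value theorem, leave when the instantaneous gain rate g'(t) equals the habitat-wide average g(t)/(T + t).
g'(t) = 0.6·301·t^-0.4. Setting 0.6·301·t^-0.4 = 301·t^0.6/(41+t) gives 0.6(41+t) = t, so 0.40·t = 0.6×41.
t* = 0.6×41/0.40 = 61.5 min.

61.5 min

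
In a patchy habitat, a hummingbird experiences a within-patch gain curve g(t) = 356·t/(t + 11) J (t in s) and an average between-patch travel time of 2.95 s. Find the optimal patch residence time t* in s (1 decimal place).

5.7 s

Optimal t* satisfies g'(t*) = g(t*)/(T + t*).
g'(t) = 356·11/(t + 11)². Setting 356·11/(t+11)² = 356t/[(t+11)(2.95+t)] gives 11(2.95+t) = t(t+11), so t² = 11×2.95 = 32.45.
t* = √32.45 = 5.696 s.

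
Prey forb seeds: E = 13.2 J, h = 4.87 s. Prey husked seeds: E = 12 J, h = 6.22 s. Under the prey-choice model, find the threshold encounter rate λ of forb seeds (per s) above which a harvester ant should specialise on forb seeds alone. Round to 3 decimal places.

At the threshold, the rate on forb seeds alone equals the profitability of husked seeds: λ·13.2/(1 + λ·4.87) = 12/6.22 = 1.929.
Rearranging, λ(13.2 − 1.929×4.87) = 1.929, so λ = 1.929/3.805 = 0.5071 per s.

0.507 per s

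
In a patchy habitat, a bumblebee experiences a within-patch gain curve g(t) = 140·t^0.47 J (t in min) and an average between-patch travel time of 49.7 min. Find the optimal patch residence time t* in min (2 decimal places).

44.07 min

Maximise g(t)/(T+t): set derivative to zero → g'(t)(T+t) = g(t).
g'(t) = 0.47·140·t^-0.53. Setting 0.47·140·t^-0.53 = 140·t^0.47/(49.7+t) gives 0.47(49.7+t) = t, so 0.53·t = 0.47×49.7.
t* = 0.47×49.7/0.53 = 44.07 min.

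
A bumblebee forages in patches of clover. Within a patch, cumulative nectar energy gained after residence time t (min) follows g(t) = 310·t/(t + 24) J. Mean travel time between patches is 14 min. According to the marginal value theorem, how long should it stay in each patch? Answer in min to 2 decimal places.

18.33 min

By the marginal value theorem, leave when the instantaneous gain rate g'(t) equals the habitat-wide average g(t)/(T + t).
g'(t) = 310·24/(t + 24)². Setting 310·24/(t+24)² = 310t/[(t+24)(14+t)] gives 24(14+t) = t(t+24), so t² = 24×14 = 336.
t* = √336 = 18.33 min.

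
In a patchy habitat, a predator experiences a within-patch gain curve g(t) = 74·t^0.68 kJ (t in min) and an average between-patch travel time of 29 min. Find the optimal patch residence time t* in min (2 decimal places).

61.63 min

Optimal t* satisfies g'(t*) = g(t*)/(T + t*).
g'(t) = 0.68·74·t^-0.32. Setting 0.68·74·t^-0.32 = 74·t^0.68/(29+t) gives 0.68(29+t) = t, so 0.32·t = 0.68×29.
t* = 0.68×29/0.32 = 61.63 min.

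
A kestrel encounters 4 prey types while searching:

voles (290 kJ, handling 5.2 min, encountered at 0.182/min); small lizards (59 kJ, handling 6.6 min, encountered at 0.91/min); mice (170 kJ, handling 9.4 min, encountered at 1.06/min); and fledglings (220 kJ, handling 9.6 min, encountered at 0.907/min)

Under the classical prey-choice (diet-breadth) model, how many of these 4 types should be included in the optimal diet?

1

E/h in descending order: voles 55.8, fledglings 22.9, mice 18.1, small lizards 8.94 kJ/min. The optimal diet is the largest prefix of this list for which every included type satisfies E_i/h_i > R on the types above it.
Rate on top 1: 27.12. fledglings: 22.9 < 27.12 → exclude; stop.
Optimal diet: voles — 1 of 4 types.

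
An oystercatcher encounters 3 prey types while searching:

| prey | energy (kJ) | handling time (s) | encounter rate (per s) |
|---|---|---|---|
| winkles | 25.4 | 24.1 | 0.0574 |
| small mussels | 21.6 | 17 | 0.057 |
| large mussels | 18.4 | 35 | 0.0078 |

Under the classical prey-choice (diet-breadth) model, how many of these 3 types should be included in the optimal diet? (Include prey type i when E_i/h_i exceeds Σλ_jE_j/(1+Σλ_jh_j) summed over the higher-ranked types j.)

2

Rank by E/h (kJ/s): small mussels 1.27, winkles 1.05, large mussels 0.526. Include each in turn until the next type's E/h falls below the running intake rate.
Rate on top 1: 0.6253. winkles: 1.05 > 0.6253 → include.
Rate on top 2: 0.8022. large mussels: 0.526 < 0.8022 → exclude; stop.
Optimal diet: small mussels, winkles — 2 of 3 types.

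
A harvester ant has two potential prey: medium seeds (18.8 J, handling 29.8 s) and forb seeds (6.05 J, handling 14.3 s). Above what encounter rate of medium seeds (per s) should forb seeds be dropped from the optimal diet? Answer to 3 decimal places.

At the threshold, the rate on medium seeds alone equals the profitability of forb seeds: λ·18.8/(1 + λ·29.8) = 6.05/14.3 = 0.4231.
Rearranging, λ(18.8 − 0.4231×29.8) = 0.4231, so λ = 0.4231/6.192 = 0.06832 per s.

0.068 per s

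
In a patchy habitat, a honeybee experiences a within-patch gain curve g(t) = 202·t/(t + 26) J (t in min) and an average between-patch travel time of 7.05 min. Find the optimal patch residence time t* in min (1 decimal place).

Maximise g(t)/(T+t): set derivative to zero → g'(t)(T+t) = g(t).
g'(t) = 202·26/(t + 26)². Setting 202·26/(t+26)² = 202t/[(t+26)(7.05+t)] gives 26(7.05+t) = t(t+26), so t² = 26×7.05 = 183.3.
t* = √183.3 = 13.54 min.

13.5 min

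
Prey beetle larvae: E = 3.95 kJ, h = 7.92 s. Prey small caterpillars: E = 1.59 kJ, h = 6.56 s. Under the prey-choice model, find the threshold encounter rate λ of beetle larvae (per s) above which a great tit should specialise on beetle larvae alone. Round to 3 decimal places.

The zero-one rule: include small caterpillars iff E₂/h₂ > λE₁/(1+λh₁). Equality gives the switch point.
λE₁h₂ = E₂ + λE₂h₁ ⇒ λ = E₂/(E₁h₂ − E₂h₁) = 1.59/(25.91 − 12.59) = 0.1194 per s.

0.119 per s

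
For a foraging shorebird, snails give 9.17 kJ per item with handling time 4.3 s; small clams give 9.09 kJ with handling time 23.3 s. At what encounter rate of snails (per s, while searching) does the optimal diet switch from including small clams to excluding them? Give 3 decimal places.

0.052 per s

At the threshold, the rate on snails alone equals the profitability of small clams: λ·9.17/(1 + λ·4.3) = 9.09/23.3 = 0.3901.
Rearranging, λ(9.17 − 0.3901×4.3) = 0.3901, so λ = 0.3901/7.492 = 0.05207 per s.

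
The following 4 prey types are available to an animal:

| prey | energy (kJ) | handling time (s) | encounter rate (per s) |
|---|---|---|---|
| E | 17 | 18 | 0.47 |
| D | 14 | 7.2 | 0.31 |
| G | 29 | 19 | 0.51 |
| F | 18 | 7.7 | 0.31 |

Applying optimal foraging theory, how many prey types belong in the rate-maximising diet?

Profitabilities (E/h, kJ/s): F 2.34, D 1.94, G 1.53, E 0.944. Add prey in this order while the next type's profitability exceeds the intake rate on those already taken.
Rate on top 1: 1.647. D: 1.94 > 1.647 → include.
Rate on top 2: 1.765. G: 1.53 < 1.765 → exclude; stop.
Optimal diet: F, D — 2 of 4 types.

2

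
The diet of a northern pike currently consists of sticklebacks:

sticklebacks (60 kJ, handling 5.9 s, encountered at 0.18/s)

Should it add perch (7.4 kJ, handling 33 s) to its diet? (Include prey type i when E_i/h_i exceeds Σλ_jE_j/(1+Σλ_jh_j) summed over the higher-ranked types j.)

Current rate: (0.18×60)/(1 + 0.18×5.9) = 5.238 kJ/s.
perch: E/h = 7.4/33 = 0.2242 kJ/s.
Since 0.2242 < R, time spent handling perch is better spent searching.

No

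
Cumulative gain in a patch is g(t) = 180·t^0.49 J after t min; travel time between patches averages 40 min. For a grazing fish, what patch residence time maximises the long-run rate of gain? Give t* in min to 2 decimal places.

38.43 min

By the marginal value theorem, leave when the instantaneous gain rate g'(t) equals the habitat-wide average g(t)/(T + t).
g'(t) = 0.49·180·t^-0.51. Setting 0.49·180·t^-0.51 = 180·t^0.49/(40+t) gives 0.49(40+t) = t, so 0.51·t = 0.49×40.
t* = 0.49×40/0.51 = 38.43 min.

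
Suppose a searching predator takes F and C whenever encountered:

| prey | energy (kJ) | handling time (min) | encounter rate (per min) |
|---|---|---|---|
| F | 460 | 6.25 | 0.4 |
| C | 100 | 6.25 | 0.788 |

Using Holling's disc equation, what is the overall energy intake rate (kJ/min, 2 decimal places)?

31.19 kJ/min

R = Σλ_iE_i / (1 + Σλ_ih_i)
Numerator: 0.4×460 + 0.788×100 = 262.8
Denominator: 1 + 0.4×6.25 + 0.788×6.25 = 8.425
R = 262.8/8.425 = 31.19 kJ/min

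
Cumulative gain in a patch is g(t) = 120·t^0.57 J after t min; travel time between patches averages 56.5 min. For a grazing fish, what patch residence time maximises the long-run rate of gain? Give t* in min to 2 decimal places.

Maximise g(t)/(T+t): set derivative to zero → g'(t)(T+t) = g(t).
g'(t) = 0.57·120·t^-0.43. Setting 0.57·120·t^-0.43 = 120·t^0.57/(56.5+t) gives 0.57(56.5+t) = t, so 0.43·t = 0.57×56.5.
t* = 0.57×56.5/0.43 = 74.9 min.

74.90 min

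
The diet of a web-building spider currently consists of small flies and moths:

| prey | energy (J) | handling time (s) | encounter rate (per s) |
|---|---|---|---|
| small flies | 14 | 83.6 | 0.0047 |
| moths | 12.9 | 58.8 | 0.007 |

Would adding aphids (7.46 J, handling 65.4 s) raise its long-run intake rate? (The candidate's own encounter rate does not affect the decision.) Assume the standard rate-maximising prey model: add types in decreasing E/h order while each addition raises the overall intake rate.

Yes

Intake rate on the current diet: R = (0.0047×14 + 0.007×12.9) / (1 + 0.0047×83.6 + 0.007×58.8) = 0.1561/1.805 = 0.0865 J/s.
aphids: E/h = 7.46/65.4 = 0.1141 J/s.
0.1141 > 0.0865, so adding aphids raises the average — include it.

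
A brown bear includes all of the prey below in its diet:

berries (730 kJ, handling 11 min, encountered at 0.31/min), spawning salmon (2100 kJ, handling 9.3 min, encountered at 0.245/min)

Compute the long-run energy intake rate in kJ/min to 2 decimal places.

110.76 kJ/min

R = Σλ_iE_i / (1 + Σλ_ih_i)
Numerator: 0.31×730 + 0.245×2100 = 740.8
Denominator: 1 + 0.31×11 + 0.245×9.3 = 6.689
R = 740.8/6.689 = 110.8 kJ/min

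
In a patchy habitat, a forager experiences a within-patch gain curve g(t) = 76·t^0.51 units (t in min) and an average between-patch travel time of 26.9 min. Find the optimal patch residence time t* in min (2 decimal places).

28.00 min

By the marginal value theorem, leave when the instantaneous gain rate g'(t) equals the habitat-wide average g(t)/(T + t).
g'(t) = 0.51·76·t^-0.49. Setting 0.51·76·t^-0.49 = 76·t^0.51/(26.9+t) gives 0.51(26.9+t) = t, so 0.49·t = 0.51×26.9.
t* = 0.51×26.9/0.49 = 28 min.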